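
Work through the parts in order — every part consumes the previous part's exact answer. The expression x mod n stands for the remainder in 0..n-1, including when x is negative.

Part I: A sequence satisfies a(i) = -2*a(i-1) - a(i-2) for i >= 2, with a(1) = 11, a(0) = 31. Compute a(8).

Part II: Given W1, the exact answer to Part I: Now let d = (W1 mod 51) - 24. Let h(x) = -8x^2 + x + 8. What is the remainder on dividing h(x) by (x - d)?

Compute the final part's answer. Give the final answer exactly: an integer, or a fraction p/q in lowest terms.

-4247

Part I: a(2) = -2*(11) - 1*(31) = -53; iterating: a(2)=-53, a(3)=95, a(4)=-137, a(5)=179, a(6)=-221, a(7)=263, a(8)=-305; answer -305
Part II: W1 = -305; d = -23; remainder = value at the root: -8*(-23)^2 + 1*(-23)^1 + 8 = (-4232) + (-23) + (8) = -4247; answer -4247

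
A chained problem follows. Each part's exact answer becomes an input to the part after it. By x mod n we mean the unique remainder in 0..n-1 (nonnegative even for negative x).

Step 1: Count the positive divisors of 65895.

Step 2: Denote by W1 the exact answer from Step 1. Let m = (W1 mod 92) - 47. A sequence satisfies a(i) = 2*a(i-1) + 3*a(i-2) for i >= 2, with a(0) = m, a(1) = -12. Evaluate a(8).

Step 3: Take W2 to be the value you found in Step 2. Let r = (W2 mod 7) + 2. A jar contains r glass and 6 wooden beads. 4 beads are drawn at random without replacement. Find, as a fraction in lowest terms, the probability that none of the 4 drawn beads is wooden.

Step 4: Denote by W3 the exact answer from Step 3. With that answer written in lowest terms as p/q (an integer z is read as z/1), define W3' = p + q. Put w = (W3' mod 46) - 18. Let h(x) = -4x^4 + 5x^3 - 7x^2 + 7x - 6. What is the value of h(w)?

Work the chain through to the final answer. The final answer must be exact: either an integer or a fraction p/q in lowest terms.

-23109

Step 1: 65895 = 3 * 5 * 23 * 191; number of divisors = (1+1) * (1+1) * (1+1) * (1+1) = 16; answer 16
Step 2: W1 = 16; m = -31; a(2) = 2*(-12) + 3*(-31) = -117; iterating: a(2)=-117, a(3)=-270, a(4)=-891, a(5)=-2592, a(6)=-7857, a(7)=-23490, a(8)=-70551; answer -70551
Step 3: W2 = -70551; r = 4; total draws C(10,4) = 210; favorable C(4,4) = 1; P = 1/210; answer 1/210
Step 4: W3 = 1/210; threaded value p + q = 211; w = 9; -4*(9)^4 + 5*(9)^3 - 7*(9)^2 + 7*(9)^1 - 6 = (-26244) + (3645) + (-567) + (63) + (-6) = -23109; answer -23109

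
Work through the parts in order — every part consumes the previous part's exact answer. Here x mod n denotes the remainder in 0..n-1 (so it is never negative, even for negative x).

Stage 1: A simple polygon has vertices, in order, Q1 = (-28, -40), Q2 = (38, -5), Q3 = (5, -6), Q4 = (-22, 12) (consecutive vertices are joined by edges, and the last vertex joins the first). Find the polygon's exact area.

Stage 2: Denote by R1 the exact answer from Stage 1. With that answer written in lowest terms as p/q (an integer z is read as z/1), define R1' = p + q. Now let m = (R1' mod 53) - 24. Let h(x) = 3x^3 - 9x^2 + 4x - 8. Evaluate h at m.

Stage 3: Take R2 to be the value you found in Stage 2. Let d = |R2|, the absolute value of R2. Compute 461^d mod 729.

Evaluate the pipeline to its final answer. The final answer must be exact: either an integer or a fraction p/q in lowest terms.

418

Stage 1: cross terms: (-28*-5 - 38*-40)=1660, (38*-6 - 5*-5)=-203, (5*12 - -22*-6)=-72, (-22*-40 - -28*12)=1216; twice the area = |2601| = 2601; area = 2601/2; answer 2601/2
Stage 2: R1 = 2601/2; threaded value p + q = 2603; m = -18; 3*(-18)^3 - 9*(-18)^2 + 4*(-18)^1 - 8 = (-17496) + (-2916) + (-72) + (-8) = -20492; answer -20492
Stage 3: R2 = -20492; d = 20492; squarings mod 729: 461^1=461, 461^2=382, 461^4=124, 461^8=67, 461^16=115, 461^32=103, 461^64=403, 461^128=571, 461^256=178, 461^512=337, 461^1024=574, 461^2048=697, 461^4096=295, 461^8192=274, 461^16384=718; 461^20492 = 461^4 * 461^8 * 461^4096 * 461^16384 = 418 (mod 729); answer 418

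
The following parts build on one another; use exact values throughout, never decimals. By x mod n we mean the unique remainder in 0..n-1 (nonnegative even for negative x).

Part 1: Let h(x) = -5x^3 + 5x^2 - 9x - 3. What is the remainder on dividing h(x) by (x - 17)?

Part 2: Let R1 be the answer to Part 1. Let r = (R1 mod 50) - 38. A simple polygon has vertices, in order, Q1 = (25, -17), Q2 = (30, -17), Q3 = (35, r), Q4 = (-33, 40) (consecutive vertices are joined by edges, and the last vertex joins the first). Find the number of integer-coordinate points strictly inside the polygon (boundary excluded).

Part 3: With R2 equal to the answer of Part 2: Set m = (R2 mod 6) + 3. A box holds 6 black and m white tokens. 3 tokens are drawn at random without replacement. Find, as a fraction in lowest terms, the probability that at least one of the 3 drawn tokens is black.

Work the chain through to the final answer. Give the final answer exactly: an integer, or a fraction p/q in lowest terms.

251/286

Part 1: remainder = value at the root: -5*(17)^3 + 5*(17)^2 - 9*(17)^1 - 3 = (-24565) + (1445) + (-153) + (-3) = -23276; answer -23276
Part 2: R1 = -23276; r = -14; cross terms: (25*-17 - 30*-17)=85, (30*-14 - 35*-17)=175, (35*40 - -33*-14)=938, (-33*-17 - 25*40)=-439; twice the area = |759| = 759; area = 759/2; boundary points = 5 + 1 + 2 + 1 = 9; strictly interior points = area - boundary/2 + 1 = 376; answer 376
Part 3: R2 = 376; m = 7; total draws C(13,3) = 286; complement C(7,3) = 35; favorable 286 - 35 = 251; P = 251/286; answer 251/286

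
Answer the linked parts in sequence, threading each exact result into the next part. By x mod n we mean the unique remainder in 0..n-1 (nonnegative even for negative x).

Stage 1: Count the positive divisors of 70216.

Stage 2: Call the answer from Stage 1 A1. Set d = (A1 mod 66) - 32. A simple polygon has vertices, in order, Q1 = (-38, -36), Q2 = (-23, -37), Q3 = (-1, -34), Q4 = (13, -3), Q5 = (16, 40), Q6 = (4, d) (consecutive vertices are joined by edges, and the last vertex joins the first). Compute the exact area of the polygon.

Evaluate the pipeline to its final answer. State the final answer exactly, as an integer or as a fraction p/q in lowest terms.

584

Stage 1: 70216 = 2^3 * 67 * 131; number of divisors = (3+1) * (1+1) * (1+1) = 16; answer 16
Stage 2: A1 = 16; d = -16; cross terms: (-38*-37 - -23*-36)=578, (-23*-34 - -1*-37)=745, (-1*-3 - 13*-34)=445, (13*40 - 16*-3)=568, (16*-16 - 4*40)=-416, (4*-36 - -38*-16)=-752; twice the area = |1168| = 1168; area = 584; answer 584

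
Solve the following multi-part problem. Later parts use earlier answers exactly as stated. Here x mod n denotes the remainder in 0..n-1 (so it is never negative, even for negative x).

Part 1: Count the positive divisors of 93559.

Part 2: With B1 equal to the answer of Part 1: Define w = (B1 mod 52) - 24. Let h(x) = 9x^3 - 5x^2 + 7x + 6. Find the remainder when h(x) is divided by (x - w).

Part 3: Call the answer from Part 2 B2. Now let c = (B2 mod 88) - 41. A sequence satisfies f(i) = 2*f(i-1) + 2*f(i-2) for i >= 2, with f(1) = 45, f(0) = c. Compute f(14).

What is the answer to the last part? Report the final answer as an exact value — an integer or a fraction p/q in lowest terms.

25223168

Part 1: 93559 is prime, so its only divisors are 1 and 93559; count = 2; answer 2
Part 2: B1 = 2; w = -22; remainder = value at the root: 9*(-22)^3 - 5*(-22)^2 + 7*(-22)^1 + 6 = (-95832) + (-2420) + (-154) + (6) = -98400; answer -98400
Part 3: B2 = -98400; c = 31; f(2) = 2*(45) + 2*(31) = 152; iterating: f(2)=152, f(3)=394, f(4)=1092, f(5)=2972, f(6)=8128, f(7)=22200, f(8)=60656, f(9)=165712, f(10)=452736, f(11)=1236896, f(12)=3379264, f(13)=9232320, f(14)=25223168; answer 25223168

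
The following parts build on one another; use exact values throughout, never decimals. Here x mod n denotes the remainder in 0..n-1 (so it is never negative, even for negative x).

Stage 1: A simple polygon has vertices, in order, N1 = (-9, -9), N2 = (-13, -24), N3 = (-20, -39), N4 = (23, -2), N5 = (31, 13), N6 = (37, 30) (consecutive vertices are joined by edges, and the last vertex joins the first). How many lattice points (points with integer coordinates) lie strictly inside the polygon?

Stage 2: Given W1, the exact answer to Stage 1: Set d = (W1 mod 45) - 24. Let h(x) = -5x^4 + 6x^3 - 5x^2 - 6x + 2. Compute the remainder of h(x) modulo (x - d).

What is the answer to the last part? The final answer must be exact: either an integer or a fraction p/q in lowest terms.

-1030048

Stage 1: cross terms: (-9*-24 - -13*-9)=99, (-13*-39 - -20*-24)=27, (-20*-2 - 23*-39)=937, (23*13 - 31*-2)=361, (31*30 - 37*13)=449, (37*-9 - -9*30)=-63; twice the area = |1810| = 1810; area = 905; boundary points = 1 + 1 + 1 + 1 + 1 + 1 = 6; strictly interior points = area - boundary/2 + 1 = 903; answer 903
Stage 2: W1 = 903; d = -21; remainder = value at the root: -5*(-21)^4 + 6*(-21)^3 - 5*(-21)^2 - 6*(-21)^1 + 2 = (-972405) + (-55566) + (-2205) + (126) + (2) = -1030048; answer -1030048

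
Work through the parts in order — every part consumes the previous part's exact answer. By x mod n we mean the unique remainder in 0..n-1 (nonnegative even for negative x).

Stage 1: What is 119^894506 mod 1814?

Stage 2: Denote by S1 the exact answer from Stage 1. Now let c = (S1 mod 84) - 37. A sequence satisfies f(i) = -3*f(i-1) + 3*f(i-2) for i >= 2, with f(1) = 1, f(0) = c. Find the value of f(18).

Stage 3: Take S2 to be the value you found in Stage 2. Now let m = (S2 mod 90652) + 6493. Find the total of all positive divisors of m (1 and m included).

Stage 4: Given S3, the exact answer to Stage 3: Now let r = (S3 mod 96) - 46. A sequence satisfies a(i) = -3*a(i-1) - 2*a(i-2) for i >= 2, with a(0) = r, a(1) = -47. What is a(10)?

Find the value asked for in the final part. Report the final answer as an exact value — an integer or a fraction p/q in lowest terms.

Stage 1: squarings mod 1814: 119^1=119, 119^2=1463, 119^4=1663, 119^8=1033, 119^16=457, 119^32=239, 119^64=887, 119^128=1307, 119^256=1275, 119^512=281, 119^1024=959, 119^2048=1797, 119^4096=289, 119^8192=77, 119^16384=487, 119^32768=1349, 119^65536=359, 119^131072=87, 119^262144=313, 119^524288=13; 119^894506 = 119^2 * 119^8 * 119^32 * 119^512 * 119^1024 * 119^8192 * 119^32768 * 119^65536 * 119^262144 * 119^524288 = 745 (mod 1814); answer 745
Stage 2: S1 = 745; c = 36; f(2) = -3*(1) + 3*(36) = 105; iterating: f(2)=105, f(3)=-312, f(4)=1251, f(5)=-4689, f(6)=17820, f(7)=-67527, f(8)=256041, f(9)=-970704, f(10)=3680235, f(11)=-13952817, f(12)=52899156, f(13)=-200555919, f(14)=760365225, f(15)=-2882763432, f(16)=10929385971, f(17)=-41436448209, f(18)=157097502540; answer 157097502540
Stage 3: S2 = 157097502540; m = 40637; 40637 is prime, so its only divisors are 1 and 40637; sigma = 1 + 40637 = 40638; answer 40638
Stage 4: S3 = 40638; r = -16; a(2) = -3*(-47) - 2*(-16) = 173; iterating: a(2)=173, a(3)=-425, a(4)=929, a(5)=-1937, a(6)=3953, a(7)=-7985, a(8)=16049, a(9)=-32177, a(10)=64433; answer 64433

64433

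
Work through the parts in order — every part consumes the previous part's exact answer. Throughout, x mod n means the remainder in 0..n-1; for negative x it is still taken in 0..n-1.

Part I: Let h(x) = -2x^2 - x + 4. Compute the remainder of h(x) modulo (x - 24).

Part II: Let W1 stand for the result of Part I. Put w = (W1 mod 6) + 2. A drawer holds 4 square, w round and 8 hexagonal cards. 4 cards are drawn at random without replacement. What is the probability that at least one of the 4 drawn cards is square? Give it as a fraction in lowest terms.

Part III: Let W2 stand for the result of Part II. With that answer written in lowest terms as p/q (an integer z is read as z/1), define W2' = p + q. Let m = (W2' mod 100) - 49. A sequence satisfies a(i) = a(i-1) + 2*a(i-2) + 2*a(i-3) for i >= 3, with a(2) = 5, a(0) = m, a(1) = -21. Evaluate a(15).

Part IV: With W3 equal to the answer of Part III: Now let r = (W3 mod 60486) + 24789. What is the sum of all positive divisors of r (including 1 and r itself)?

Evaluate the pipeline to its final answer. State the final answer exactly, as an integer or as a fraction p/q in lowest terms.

99008

Part I: remainder = value at the root: -2*(24)^2 - 1*(24)^1 + 4 = (-1152) + (-24) + (4) = -1172; answer -1172
Part II: W1 = -1172; w = 6; total draws C(18,4) = 3060; complement C(14,4) = 1001; favorable 3060 - 1001 = 2059; P = 2059/3060; answer 2059/3060
Part III: W2 = 2059/3060; threaded value p + q = 5119; m = -30; a(3) = 1*(5) + 2*(-21) + 2*(-30) = -97; iterating: a(3)=-97, a(4)=-129, a(5)=-313, a(6)=-765, a(7)=-1649, a(8)=-3805, a(9)=-8633, a(10)=-19541, a(11)=-44417, a(12)=-100765, a(13)=-228681, a(14)=-519045, a(15)=-1177937; answer -1177937
Part IV: W3 = -1177937; r = 56572; 56572 = 2^2 * 14143; sigma = (1 + 2 + 4) * (1 + 14143) = 7 * 14144 = 99008; answer 99008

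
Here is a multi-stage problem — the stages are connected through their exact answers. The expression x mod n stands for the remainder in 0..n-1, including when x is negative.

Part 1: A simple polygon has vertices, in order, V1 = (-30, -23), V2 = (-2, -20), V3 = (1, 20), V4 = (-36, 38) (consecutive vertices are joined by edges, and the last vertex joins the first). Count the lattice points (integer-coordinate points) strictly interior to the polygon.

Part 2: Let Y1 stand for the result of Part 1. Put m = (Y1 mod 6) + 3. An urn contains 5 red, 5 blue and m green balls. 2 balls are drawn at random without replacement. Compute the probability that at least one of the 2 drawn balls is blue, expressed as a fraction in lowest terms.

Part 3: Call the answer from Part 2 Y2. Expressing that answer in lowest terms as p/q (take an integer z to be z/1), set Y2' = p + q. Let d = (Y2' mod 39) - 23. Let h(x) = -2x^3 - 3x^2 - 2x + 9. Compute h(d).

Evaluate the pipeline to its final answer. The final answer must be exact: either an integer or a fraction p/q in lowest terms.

-6095

Part 1: cross terms: (-30*-20 - -2*-23)=554, (-2*20 - 1*-20)=-20, (1*38 - -36*20)=758, (-36*-23 - -30*38)=1968; twice the area = |3260| = 3260; area = 1630; boundary points = 1 + 1 + 1 + 1 = 4; strictly interior points = area - boundary/2 + 1 = 1629; answer 1629
Part 2: Y1 = 1629; m = 6; total draws C(16,2) = 120; complement C(11,2) = 55; favorable 120 - 55 = 65; P = 13/24; answer 13/24
Part 3: Y2 = 13/24; threaded value p + q = 37; d = 14; -2*(14)^3 - 3*(14)^2 - 2*(14)^1 + 9 = (-5488) + (-588) + (-28) + (9) = -6095; answer -6095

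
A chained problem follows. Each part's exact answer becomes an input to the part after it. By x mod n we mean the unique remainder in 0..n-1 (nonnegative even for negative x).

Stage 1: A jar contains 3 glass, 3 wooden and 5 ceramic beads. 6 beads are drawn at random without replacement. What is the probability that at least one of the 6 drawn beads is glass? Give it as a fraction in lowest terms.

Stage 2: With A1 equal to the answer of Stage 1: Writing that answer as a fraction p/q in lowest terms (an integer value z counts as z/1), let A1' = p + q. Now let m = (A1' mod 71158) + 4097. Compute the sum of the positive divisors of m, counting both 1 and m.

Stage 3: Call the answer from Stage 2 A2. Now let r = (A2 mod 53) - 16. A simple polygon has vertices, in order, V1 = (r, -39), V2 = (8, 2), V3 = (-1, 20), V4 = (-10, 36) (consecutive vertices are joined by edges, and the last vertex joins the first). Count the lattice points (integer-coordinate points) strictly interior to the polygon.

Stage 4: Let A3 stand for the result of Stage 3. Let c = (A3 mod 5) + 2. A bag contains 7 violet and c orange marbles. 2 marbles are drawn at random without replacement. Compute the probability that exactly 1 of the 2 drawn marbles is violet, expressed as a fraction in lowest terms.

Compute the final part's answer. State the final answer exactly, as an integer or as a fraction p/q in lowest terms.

28/55

Stage 1: total draws C(11,6) = 462; complement C(8,6) = 28; favorable 462 - 28 = 434; P = 31/33; answer 31/33
Stage 2: A1 = 31/33; threaded value p + q = 64; m = 4161; 4161 = 3 * 19 * 73; sigma = (1 + 3) * (1 + 19) * (1 + 73) = 4 * 20 * 74 = 5920; answer 5920
Stage 3: A2 = 5920; r = 21; cross terms: (21*2 - 8*-39)=354, (8*20 - -1*2)=162, (-1*36 - -10*20)=164, (-10*-39 - 21*36)=-366; twice the area = |314| = 314; area = 157; boundary points = 1 + 9 + 1 + 1 = 12; strictly interior points = area - boundary/2 + 1 = 152; answer 152
Stage 4: A3 = 152; c = 4; total draws C(11,2) = 55; favorable C(7,1)*C(4,1) = 28; P = 28/55; answer 28/55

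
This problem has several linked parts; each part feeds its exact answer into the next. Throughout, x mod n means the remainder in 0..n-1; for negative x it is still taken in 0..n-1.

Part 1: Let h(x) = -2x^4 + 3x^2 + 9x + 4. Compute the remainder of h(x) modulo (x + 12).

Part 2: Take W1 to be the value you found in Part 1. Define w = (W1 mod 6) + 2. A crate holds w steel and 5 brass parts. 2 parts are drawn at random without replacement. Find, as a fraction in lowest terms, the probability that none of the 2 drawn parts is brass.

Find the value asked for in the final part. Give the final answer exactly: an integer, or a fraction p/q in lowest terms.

3/11

Part 1: remainder = value at the root: -2*(-12)^4 + 3*(-12)^2 + 9*(-12)^1 + 4 = (-41472) + (432) + (-108) + (4) = -41144; answer -41144
Part 2: W1 = -41144; w = 6; total draws C(11,2) = 55; favorable C(6,2) = 15; P = 3/11; answer 3/11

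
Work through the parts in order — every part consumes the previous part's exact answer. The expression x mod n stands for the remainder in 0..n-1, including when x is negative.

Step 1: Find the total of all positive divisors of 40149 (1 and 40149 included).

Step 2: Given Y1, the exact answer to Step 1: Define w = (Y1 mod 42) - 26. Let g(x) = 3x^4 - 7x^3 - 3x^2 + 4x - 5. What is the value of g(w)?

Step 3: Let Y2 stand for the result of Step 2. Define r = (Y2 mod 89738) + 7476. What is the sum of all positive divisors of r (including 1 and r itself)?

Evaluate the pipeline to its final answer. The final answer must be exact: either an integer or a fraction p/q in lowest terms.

138560

Step 1: 40149 = 3^3 * 1487; sigma = (1 + 3 + 9 + 27) * (1 + 1487) = 40 * 1488 = 59520; answer 59520
Step 2: Y1 = 59520; w = -20; 3*(-20)^4 - 7*(-20)^3 - 3*(-20)^2 + 4*(-20)^1 - 5 = (480000) + (56000) + (-1200) + (-80) + (-5) = 534715; answer 534715
Step 3: Y2 = 534715; r = 93501; 93501 = 3^3 * 3463; sigma = (1 + 3 + 9 + 27) * (1 + 3463) = 40 * 3464 = 138560; answer 138560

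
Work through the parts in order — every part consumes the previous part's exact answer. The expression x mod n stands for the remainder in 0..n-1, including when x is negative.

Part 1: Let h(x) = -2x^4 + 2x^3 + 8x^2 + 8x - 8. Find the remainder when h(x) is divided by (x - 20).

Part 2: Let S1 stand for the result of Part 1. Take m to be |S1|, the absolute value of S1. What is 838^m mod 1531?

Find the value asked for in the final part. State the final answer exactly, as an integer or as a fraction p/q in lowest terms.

Part 1: remainder = value at the root: -2*(20)^4 + 2*(20)^3 + 8*(20)^2 + 8*(20)^1 - 8 = (-320000) + (16000) + (3200) + (160) + (-8) = -300648; answer -300648
Part 2: S1 = -300648; m = 300648; squarings mod 1531: 838^1=838, 838^2=1046, 838^4=982, 838^8=1325, 838^16=1099, 838^32=1373, 838^64=468, 838^128=91, 838^256=626, 838^512=1471, 838^1024=538, 838^2048=85, 838^4096=1101, 838^8192=1180, 838^16384=721, 838^32768=832, 838^65536=212, 838^131072=545, 838^262144=11; 838^300648 = 838^8 * 838^32 * 838^64 * 838^512 * 838^1024 * 838^4096 * 838^32768 * 838^262144 = 715 (mod 1531); answer 715

715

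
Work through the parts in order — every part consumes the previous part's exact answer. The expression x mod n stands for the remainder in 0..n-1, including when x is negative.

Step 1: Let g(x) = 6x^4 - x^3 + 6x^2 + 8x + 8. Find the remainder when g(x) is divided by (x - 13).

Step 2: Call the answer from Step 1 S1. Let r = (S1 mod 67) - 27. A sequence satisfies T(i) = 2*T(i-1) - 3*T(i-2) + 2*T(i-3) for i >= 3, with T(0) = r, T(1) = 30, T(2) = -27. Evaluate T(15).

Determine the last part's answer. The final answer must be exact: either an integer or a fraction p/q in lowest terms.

1842

Step 1: remainder = value at the root: 6*(13)^4 - 1*(13)^3 + 6*(13)^2 + 8*(13)^1 + 8 = (171366) + (-2197) + (1014) + (104) + (8) = 170295; answer 170295
Step 2: S1 = 170295; r = 21; T(3) = 2*(-27) - 3*(30) + 2*(21) = -102; iterating: T(3)=-102, T(4)=-63, T(5)=126, T(6)=237, T(7)=-30, T(8)=-519, T(9)=-474, T(10)=549, T(11)=1482, T(12)=369, T(13)=-2610, T(14)=-3363, T(15)=1842; answer 1842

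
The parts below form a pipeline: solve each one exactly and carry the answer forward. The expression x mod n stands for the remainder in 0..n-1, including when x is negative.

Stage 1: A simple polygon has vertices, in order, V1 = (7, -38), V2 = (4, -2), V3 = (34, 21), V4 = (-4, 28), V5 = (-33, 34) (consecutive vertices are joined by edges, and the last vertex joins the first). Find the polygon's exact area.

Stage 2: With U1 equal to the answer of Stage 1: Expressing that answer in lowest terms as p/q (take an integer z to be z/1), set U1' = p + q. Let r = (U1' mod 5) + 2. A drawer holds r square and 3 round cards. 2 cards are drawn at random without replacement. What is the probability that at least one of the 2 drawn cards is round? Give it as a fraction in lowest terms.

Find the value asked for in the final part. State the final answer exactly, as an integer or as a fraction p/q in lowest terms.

4/5

Stage 1: cross terms: (7*-2 - 4*-38)=138, (4*21 - 34*-2)=152, (34*28 - -4*21)=1036, (-4*34 - -33*28)=788, (-33*-38 - 7*34)=1016; twice the area = |3130| = 3130; area = 1565; answer 1565
Stage 2: U1 = 1565; threaded value p + q = 1566; r = 3; total draws C(6,2) = 15; complement C(3,2) = 3; favorable 15 - 3 = 12; P = 4/5; answer 4/5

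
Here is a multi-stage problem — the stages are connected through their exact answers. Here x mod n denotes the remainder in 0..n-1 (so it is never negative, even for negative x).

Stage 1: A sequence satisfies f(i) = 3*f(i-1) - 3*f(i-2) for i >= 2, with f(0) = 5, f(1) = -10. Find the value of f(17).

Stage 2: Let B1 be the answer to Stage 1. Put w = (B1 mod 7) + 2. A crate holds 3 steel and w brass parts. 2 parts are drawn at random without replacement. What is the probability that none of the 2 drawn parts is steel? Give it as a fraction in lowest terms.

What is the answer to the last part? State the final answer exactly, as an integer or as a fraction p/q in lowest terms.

28/55

Stage 1: f(2) = 3*(-10) - 3*(5) = -45; iterating: f(2)=-45, f(3)=-105, f(4)=-180, f(5)=-225, f(6)=-135, f(7)=270, f(8)=1215, f(9)=2835, f(10)=4860, f(11)=6075, f(12)=3645, f(13)=-7290, f(14)=-32805, f(15)=-76545, f(16)=-131220, f(17)=-164025; answer -164025
Stage 2: B1 = -164025; w = 8; total draws C(11,2) = 55; favorable C(8,2) = 28; P = 28/55; answer 28/55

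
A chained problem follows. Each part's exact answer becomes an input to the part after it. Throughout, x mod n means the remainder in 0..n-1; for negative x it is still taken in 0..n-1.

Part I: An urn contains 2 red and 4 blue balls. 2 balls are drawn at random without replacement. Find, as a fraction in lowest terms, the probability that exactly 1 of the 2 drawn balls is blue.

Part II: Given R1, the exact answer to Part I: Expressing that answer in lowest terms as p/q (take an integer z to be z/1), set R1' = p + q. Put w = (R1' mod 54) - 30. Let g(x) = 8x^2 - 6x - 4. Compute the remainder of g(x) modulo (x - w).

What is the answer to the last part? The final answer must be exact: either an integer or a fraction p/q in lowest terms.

430

Part I: total draws C(6,2) = 15; favorable C(4,1)*C(2,1) = 8; P = 8/15; answer 8/15
Part II: R1 = 8/15; threaded value p + q = 23; w = -7; remainder = value at the root: 8*(-7)^2 - 6*(-7)^1 - 4 = (392) + (42) + (-4) = 430; answer 430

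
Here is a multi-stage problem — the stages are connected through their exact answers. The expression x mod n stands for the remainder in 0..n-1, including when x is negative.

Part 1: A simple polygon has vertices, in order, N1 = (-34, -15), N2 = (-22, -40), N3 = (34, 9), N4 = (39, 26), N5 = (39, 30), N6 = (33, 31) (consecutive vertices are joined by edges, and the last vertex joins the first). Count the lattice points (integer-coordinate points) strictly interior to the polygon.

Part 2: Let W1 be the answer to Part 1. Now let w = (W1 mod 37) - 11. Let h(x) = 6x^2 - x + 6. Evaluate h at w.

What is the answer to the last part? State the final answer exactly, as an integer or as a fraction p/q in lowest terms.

Part 1: cross terms: (-34*-40 - -22*-15)=1030, (-22*9 - 34*-40)=1162, (34*26 - 39*9)=533, (39*30 - 39*26)=156, (39*31 - 33*30)=219, (33*-15 - -34*31)=559; twice the area = |3659| = 3659; area = 3659/2; boundary points = 1 + 7 + 1 + 4 + 1 + 1 = 15; strictly interior points = area - boundary/2 + 1 = 1823; answer 1823
Part 2: W1 = 1823; w = -1; 6*(-1)^2 - 1*(-1)^1 + 6 = (6) + (1) + (6) = 13; answer 13

13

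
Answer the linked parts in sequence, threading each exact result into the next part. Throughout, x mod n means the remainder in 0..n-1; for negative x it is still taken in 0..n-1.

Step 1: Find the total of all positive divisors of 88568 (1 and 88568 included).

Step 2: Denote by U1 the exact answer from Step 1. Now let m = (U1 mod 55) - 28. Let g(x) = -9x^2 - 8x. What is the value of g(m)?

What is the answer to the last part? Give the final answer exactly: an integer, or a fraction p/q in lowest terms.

-497

Step 1: 88568 = 2^3 * 11071; sigma = (1 + 2 + 4 + 8) * (1 + 11071) = 15 * 11072 = 166080; answer 166080
Step 2: U1 = 166080; m = 7; -9*(7)^2 - 8*(7)^1 = (-441) + (-56) = -497; answer -497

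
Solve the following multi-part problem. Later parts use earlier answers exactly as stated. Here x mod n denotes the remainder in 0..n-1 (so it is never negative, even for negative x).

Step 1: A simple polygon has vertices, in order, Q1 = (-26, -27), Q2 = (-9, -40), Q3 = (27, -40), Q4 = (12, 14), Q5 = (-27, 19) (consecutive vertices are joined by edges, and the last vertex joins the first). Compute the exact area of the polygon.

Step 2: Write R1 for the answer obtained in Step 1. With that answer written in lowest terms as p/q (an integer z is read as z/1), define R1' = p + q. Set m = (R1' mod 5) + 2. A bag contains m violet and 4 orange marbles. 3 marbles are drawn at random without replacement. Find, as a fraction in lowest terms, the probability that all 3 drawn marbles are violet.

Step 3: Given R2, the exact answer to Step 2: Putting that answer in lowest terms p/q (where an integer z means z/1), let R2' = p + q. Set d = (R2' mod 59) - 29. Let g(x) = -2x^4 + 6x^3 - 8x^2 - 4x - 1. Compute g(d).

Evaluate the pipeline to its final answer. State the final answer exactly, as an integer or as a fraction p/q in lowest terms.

Step 1: cross terms: (-26*-40 - -9*-27)=797, (-9*-40 - 27*-40)=1440, (27*14 - 12*-40)=858, (12*19 - -27*14)=606, (-27*-27 - -26*19)=1223; twice the area = |4924| = 4924; area = 2462; answer 2462
Step 2: R1 = 2462; threaded value p + q = 2463; m = 5; total draws C(9,3) = 84; favorable C(5,3) = 10; P = 5/42; answer 5/42
Step 3: R2 = 5/42; threaded value p + q = 47; d = 18; -2*(18)^4 + 6*(18)^3 - 8*(18)^2 - 4*(18)^1 - 1 = (-209952) + (34992) + (-2592) + (-72) + (-1) = -177625; answer -177625

-177625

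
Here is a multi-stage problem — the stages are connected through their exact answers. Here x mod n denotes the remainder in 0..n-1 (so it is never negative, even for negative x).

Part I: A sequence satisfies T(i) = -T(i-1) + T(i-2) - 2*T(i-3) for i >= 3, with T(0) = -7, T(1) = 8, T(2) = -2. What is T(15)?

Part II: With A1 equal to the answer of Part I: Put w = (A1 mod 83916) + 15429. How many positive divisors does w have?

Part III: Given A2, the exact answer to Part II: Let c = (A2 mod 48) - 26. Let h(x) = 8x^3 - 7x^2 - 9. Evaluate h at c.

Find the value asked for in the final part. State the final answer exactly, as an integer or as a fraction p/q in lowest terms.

Part I: T(3) = -1*(-2) + 1*(8) - 2*(-7) = 24; iterating: T(3)=24, T(4)=-42, T(5)=70, T(6)=-160, T(7)=314, T(8)=-614, T(9)=1248, T(10)=-2490, T(11)=4966, T(12)=-9952, T(13)=19898, T(14)=-39782, T(15)=79584; answer 79584
Part II: A1 = 79584; w = 95013; 95013 = 3^5 * 17 * 23; number of divisors = (5+1) * (1+1) * (1+1) = 24; answer 24
Part III: A2 = 24; c = -2; 8*(-2)^3 - 7*(-2)^2 - 9 = (-64) + (-28) + (-9) = -101; answer -101

-101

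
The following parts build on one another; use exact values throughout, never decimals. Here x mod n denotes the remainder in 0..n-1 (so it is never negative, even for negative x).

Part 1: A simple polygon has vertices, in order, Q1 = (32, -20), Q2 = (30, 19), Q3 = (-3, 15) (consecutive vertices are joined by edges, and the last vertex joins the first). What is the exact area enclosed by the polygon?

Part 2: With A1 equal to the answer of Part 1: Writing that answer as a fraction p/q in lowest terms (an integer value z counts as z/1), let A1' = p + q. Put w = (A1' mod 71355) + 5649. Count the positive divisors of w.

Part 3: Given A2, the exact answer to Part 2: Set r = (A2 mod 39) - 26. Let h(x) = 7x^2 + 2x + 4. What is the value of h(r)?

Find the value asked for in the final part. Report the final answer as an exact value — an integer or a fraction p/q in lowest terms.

2236

Part 1: cross terms: (32*19 - 30*-20)=1208, (30*15 - -3*19)=507, (-3*-20 - 32*15)=-420; twice the area = |1295| = 1295; area = 1295/2; answer 1295/2
Part 2: A1 = 1295/2; threaded value p + q = 1297; w = 6946; 6946 = 2 * 23 * 151; number of divisors = (1+1) * (1+1) * (1+1) = 8; answer 8
Part 3: A2 = 8; r = -18; 7*(-18)^2 + 2*(-18)^1 + 4 = (2268) + (-36) + (4) = 2236; answer 2236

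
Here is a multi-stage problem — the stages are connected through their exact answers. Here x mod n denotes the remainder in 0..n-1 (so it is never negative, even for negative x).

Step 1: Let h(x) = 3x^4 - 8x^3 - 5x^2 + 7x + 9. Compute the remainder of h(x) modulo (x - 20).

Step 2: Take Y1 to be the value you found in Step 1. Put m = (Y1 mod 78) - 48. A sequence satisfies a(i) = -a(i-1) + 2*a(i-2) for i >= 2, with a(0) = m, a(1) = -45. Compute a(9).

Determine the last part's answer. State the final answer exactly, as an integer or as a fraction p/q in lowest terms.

-7525

Step 1: remainder = value at the root: 3*(20)^4 - 8*(20)^3 - 5*(20)^2 + 7*(20)^1 + 9 = (480000) + (-64000) + (-2000) + (140) + (9) = 414149; answer 414149
Step 2: Y1 = 414149; m = -1; a(2) = -1*(-45) + 2*(-1) = 43; iterating: a(2)=43, a(3)=-133, a(4)=219, a(5)=-485, a(6)=923, a(7)=-1893, a(8)=3739, a(9)=-7525; answer -7525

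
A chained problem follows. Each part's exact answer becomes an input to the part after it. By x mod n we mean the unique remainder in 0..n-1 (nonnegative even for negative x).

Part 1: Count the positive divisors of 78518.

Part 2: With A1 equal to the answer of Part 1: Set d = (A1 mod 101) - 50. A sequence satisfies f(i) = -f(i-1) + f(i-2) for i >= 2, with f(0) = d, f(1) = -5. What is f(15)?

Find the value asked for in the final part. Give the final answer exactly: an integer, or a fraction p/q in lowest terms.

9768

Part 1: 78518 = 2 * 11 * 43 * 83; number of divisors = (1+1) * (1+1) * (1+1) * (1+1) = 16; answer 16
Part 2: A1 = 16; d = -34; f(2) = -1*(-5) + 1*(-34) = -29; iterating: f(2)=-29, f(3)=24, f(4)=-53, f(5)=77, f(6)=-130, f(7)=207, f(8)=-337, f(9)=544, f(10)=-881, f(11)=1425, f(12)=-2306, f(13)=3731, f(14)=-6037, f(15)=9768; answer 9768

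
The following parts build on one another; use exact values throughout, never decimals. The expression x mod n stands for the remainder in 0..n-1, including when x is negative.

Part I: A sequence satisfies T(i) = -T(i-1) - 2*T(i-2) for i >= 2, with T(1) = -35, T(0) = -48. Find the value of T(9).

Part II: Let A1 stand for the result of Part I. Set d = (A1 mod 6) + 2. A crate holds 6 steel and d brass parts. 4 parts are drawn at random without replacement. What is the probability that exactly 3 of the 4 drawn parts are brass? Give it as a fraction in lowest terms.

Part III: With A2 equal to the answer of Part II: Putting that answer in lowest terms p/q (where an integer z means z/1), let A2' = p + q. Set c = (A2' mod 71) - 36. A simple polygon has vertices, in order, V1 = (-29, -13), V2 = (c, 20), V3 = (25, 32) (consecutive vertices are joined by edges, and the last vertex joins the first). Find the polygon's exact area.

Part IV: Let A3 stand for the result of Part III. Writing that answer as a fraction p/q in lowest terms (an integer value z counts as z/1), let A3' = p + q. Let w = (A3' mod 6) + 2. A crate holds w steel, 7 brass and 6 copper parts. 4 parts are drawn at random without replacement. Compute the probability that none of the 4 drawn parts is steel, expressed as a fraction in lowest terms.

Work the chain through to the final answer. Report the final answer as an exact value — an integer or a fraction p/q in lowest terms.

Part I: T(2) = -1*(-35) - 2*(-48) = 131; iterating: T(2)=131, T(3)=-61, T(4)=-201, T(5)=323, T(6)=79, T(7)=-725, T(8)=567, T(9)=883; answer 883
Part II: A1 = 883; d = 3; total draws C(9,4) = 126; favorable C(3,3)*C(6,1) = 6; P = 1/21; answer 1/21
Part III: A2 = 1/21; threaded value p + q = 22; c = -14; cross terms: (-29*20 - -14*-13)=-762, (-14*32 - 25*20)=-948, (25*-13 - -29*32)=603; twice the area = |-1107| = 1107; area = 1107/2; answer 1107/2
Part IV: A3 = 1107/2; threaded value p + q = 1109; w = 7; total draws C(20,4) = 4845; favorable C(13,4) = 715; P = 143/969; answer 143/969

143/969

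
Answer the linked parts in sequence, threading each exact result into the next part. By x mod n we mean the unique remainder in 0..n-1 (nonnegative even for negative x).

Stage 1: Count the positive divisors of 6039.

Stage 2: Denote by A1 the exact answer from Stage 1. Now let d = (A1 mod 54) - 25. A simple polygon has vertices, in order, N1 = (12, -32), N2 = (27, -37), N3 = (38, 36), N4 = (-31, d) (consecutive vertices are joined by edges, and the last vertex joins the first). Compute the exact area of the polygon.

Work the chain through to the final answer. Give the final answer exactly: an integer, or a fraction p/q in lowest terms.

2284

Stage 1: 6039 = 3^2 * 11 * 61; number of divisors = (2+1) * (1+1) * (1+1) = 12; answer 12
Stage 2: A1 = 12; d = -13; cross terms: (12*-37 - 27*-32)=420, (27*36 - 38*-37)=2378, (38*-13 - -31*36)=622, (-31*-32 - 12*-13)=1148; twice the area = |4568| = 4568; area = 2284; answer 2284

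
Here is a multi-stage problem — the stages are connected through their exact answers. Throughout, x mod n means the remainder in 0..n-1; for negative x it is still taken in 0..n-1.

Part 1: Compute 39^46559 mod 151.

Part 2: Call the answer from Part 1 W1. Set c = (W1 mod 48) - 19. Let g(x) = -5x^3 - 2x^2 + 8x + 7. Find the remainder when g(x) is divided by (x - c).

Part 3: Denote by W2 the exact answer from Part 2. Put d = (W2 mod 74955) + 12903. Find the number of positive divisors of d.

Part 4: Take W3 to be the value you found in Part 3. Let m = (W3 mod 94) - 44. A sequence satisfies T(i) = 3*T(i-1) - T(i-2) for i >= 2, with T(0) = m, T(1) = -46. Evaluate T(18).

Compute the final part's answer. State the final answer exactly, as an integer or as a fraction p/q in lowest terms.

Part 1: squarings mod 151: 39^1=39, 39^2=11, 39^4=121, 39^8=145, 39^16=36, 39^32=88, 39^64=43, 39^128=37, 39^256=10, 39^512=100, 39^1024=34, 39^2048=99, 39^4096=137, 39^8192=45, 39^16384=62, 39^32768=69; 39^46559 = 39^1 * 39^2 * 39^4 * 39^8 * 39^16 * 39^64 * 39^128 * 39^256 * 39^1024 * 39^4096 * 39^8192 * 39^32768 = 21 (mod 151); answer 21
Part 2: W1 = 21; c = 2; remainder = value at the root: -5*(2)^3 - 2*(2)^2 + 8*(2)^1 + 7 = (-40) + (-8) + (16) + (7) = -25; answer -25
Part 3: W2 = -25; d = 87833; 87833 is prime, so its only divisors are 1 and 87833; count = 2; answer 2
Part 4: W3 = 2; m = -42; T(2) = 3*(-46) - 1*(-42) = -96; iterating: T(2)=-96, T(3)=-242, T(4)=-630, T(5)=-1648, T(6)=-4314, T(7)=-11294, T(8)=-29568, T(9)=-77410, T(10)=-202662, T(11)=-530576, T(12)=-1389066, T(13)=-3636622, T(14)=-9520800, T(15)=-24925778, T(16)=-65256534, T(17)=-170843824, T(18)=-447274938; answer -447274938

-447274938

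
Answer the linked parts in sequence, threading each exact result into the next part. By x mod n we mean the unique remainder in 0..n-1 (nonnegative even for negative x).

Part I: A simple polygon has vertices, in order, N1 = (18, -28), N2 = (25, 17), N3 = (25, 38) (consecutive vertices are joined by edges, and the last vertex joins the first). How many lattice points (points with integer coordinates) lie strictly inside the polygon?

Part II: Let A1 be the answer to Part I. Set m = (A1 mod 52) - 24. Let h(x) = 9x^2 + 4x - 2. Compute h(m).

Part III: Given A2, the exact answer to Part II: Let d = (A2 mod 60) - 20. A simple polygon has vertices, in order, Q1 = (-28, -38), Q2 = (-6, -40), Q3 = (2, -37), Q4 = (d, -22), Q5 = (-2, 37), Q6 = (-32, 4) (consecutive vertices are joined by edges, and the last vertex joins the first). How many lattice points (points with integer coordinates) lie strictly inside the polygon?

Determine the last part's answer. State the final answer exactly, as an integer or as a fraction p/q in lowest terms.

Part I: cross terms: (18*17 - 25*-28)=1006, (25*38 - 25*17)=525, (25*-28 - 18*38)=-1384; twice the area = |147| = 147; area = 147/2; boundary points = 1 + 21 + 1 = 23; strictly interior points = area - boundary/2 + 1 = 63; answer 63
Part II: A1 = 63; m = -13; 9*(-13)^2 + 4*(-13)^1 - 2 = (1521) + (-52) + (-2) = 1467; answer 1467
Part III: A2 = 1467; d = 7; cross terms: (-28*-40 - -6*-38)=892, (-6*-37 - 2*-40)=302, (2*-22 - 7*-37)=215, (7*37 - -2*-22)=215, (-2*4 - -32*37)=1176, (-32*-38 - -28*4)=1328; twice the area = |4128| = 4128; area = 2064; boundary points = 2 + 1 + 5 + 1 + 3 + 2 = 14; strictly interior points = area - boundary/2 + 1 = 2058; answer 2058

2058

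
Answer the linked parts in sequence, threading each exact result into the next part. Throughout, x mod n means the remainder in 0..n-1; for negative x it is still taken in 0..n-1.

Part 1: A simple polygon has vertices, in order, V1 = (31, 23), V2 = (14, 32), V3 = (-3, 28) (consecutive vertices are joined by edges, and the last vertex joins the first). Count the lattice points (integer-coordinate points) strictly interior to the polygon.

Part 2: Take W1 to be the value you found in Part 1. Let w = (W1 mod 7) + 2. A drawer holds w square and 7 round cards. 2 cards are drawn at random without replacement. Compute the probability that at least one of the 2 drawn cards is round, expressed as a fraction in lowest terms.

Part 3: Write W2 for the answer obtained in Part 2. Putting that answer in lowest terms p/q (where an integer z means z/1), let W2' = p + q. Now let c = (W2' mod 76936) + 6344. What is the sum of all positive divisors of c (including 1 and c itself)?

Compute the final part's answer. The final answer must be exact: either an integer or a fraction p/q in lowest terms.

Part 1: cross terms: (31*32 - 14*23)=670, (14*28 - -3*32)=488, (-3*23 - 31*28)=-937; twice the area = |221| = 221; area = 221/2; boundary points = 1 + 1 + 1 = 3; strictly interior points = area - boundary/2 + 1 = 110; answer 110
Part 2: W1 = 110; w = 7; total draws C(14,2) = 91; complement C(7,2) = 21; favorable 91 - 21 = 70; P = 10/13; answer 10/13
Part 3: W2 = 10/13; threaded value p + q = 23; c = 6367; 6367 is prime, so its only divisors are 1 and 6367; sigma = 1 + 6367 = 6368; answer 6368

6368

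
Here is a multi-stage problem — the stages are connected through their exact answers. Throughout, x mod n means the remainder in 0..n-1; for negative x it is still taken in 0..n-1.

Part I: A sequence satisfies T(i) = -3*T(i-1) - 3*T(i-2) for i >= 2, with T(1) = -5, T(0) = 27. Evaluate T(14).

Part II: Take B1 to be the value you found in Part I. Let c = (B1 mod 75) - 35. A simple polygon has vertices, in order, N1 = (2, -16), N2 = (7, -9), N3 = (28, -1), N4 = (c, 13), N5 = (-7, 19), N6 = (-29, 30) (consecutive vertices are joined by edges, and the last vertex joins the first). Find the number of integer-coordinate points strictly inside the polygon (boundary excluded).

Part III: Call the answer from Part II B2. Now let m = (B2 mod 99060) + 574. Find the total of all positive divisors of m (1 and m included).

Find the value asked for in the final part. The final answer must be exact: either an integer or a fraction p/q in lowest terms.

Part I: T(2) = -3*(-5) - 3*(27) = -66; iterating: T(2)=-66, T(3)=213, T(4)=-441, T(5)=684, T(6)=-729, T(7)=135, T(8)=1782, T(9)=-5751, T(10)=11907, T(11)=-18468, T(12)=19683, T(13)=-3645, T(14)=-48114; answer -48114
Part II: B1 = -48114; c = 1; cross terms: (2*-9 - 7*-16)=94, (7*-1 - 28*-9)=245, (28*13 - 1*-1)=365, (1*19 - -7*13)=110, (-7*30 - -29*19)=341, (-29*-16 - 2*30)=404; twice the area = |1559| = 1559; area = 1559/2; boundary points = 1 + 1 + 1 + 2 + 11 + 1 = 17; strictly interior points = area - boundary/2 + 1 = 772; answer 772
Part III: B2 = 772; m = 1346; 1346 = 2 * 673; sigma = (1 + 2) * (1 + 673) = 3 * 674 = 2022; answer 2022

2022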